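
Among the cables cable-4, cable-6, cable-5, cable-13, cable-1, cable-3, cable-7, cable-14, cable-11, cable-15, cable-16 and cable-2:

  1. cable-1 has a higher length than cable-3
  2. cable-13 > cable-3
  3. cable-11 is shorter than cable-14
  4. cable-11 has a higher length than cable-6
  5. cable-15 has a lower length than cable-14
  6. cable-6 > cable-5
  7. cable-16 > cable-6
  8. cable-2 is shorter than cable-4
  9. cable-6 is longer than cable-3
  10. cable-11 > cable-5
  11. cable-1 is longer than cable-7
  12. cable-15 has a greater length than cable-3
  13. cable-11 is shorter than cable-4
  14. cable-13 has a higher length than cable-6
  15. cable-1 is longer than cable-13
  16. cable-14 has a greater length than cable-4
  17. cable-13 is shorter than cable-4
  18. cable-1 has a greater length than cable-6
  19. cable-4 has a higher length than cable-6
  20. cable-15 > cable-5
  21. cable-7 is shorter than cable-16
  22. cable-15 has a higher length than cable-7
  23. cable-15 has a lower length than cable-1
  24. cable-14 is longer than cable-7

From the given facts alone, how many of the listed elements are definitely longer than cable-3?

Directly above cable-3: cable-6, cable-13, cable-15, cable-1.
One step further: cable-16, cable-11, cable-4, cable-14 (8 so far).
No other element is forced above cable-3 by the given relations, so the count is 8.

8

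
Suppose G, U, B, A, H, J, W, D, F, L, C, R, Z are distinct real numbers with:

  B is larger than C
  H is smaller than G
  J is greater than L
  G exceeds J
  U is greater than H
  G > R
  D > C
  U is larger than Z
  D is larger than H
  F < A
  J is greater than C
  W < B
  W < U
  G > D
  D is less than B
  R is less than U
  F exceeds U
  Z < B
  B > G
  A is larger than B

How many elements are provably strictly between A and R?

The relations place R below A. An element lies strictly between them when it is forced above R and also forced below A.
Above R: {U, F, G, B}. Below A: {W, Z, L, H, C, U, D, J, F, G, B}.
Intersection: {U, F, G, B} — 4.

4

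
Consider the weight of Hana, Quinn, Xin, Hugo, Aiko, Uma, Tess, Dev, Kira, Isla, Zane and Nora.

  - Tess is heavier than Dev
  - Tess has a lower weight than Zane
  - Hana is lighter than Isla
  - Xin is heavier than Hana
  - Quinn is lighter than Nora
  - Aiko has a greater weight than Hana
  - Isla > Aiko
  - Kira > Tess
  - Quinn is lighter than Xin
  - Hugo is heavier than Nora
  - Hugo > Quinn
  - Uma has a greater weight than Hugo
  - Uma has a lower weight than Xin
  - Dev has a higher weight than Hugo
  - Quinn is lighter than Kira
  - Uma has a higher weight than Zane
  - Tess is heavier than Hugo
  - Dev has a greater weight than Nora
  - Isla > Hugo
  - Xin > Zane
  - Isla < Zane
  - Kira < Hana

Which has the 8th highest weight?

Chaining the given pairs: Quinn < Nora < Hugo < Dev < Tess < Kira < Hana < Aiko < Isla < Zane < Uma < Xin.
Counting 8 from the largest end gives Tess.

Tess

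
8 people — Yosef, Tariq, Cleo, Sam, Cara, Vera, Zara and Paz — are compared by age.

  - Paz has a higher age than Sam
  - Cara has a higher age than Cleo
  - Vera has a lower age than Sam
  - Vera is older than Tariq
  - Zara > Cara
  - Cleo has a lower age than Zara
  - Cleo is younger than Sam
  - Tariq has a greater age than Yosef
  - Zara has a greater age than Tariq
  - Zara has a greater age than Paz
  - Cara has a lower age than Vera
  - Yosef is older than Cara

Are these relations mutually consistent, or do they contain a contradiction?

Every relation is compatible with Cleo < Cara < Yosef < Tariq < Vera < Sam < Paz < Zara; the set is consistent.

consistent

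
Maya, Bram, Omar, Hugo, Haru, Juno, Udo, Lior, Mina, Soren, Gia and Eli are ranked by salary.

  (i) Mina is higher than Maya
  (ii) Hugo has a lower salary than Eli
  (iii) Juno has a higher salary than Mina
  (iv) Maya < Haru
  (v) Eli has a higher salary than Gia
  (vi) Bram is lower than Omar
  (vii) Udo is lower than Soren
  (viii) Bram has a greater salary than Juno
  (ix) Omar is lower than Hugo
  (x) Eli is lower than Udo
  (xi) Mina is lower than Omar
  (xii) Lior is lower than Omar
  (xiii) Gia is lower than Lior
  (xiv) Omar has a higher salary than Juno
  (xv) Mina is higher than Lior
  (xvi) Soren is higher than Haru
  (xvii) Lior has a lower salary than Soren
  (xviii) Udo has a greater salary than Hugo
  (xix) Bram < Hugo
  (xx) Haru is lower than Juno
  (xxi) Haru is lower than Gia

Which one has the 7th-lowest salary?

Bram

The consecutive relations fix a unique order: Maya < Haru < Gia < Lior < Mina < Juno < Bram < Omar < Hugo < Eli < Udo < Soren.
Counting 7 from the smallest end gives Bram.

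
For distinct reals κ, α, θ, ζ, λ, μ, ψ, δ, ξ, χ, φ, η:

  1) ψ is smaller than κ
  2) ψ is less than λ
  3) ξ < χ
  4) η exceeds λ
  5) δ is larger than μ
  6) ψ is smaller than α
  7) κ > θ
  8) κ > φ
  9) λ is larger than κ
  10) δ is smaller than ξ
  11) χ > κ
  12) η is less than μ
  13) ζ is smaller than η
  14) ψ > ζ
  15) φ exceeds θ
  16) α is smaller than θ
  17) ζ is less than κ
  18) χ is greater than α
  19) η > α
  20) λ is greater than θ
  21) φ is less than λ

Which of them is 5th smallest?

Chaining the given pairs: ζ < ψ < α < θ < φ < κ < λ < η < μ < δ < ξ < χ.
Counting 5 from the smallest end gives φ.

φ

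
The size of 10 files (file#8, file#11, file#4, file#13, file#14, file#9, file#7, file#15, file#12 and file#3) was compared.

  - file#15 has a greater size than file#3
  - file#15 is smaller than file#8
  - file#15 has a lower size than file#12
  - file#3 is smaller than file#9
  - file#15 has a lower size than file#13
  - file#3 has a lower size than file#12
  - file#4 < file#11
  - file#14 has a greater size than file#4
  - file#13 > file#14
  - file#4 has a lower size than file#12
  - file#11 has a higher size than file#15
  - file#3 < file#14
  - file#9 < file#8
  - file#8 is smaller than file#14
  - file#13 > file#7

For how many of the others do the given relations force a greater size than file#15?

5

The elements the relations force above file#15 are file#11, file#12, file#8, file#14, file#13 — no chain reaches any other.
That is 5.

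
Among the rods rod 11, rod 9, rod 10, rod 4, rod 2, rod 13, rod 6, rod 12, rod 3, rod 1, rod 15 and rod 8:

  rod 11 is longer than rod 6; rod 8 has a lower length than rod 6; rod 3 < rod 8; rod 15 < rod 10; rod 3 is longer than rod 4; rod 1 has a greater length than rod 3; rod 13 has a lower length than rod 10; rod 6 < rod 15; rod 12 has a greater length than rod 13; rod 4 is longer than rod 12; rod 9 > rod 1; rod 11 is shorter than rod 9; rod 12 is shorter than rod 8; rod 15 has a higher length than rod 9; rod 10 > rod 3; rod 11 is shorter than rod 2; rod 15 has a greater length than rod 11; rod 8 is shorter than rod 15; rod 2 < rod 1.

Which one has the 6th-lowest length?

The consecutive relations fix a unique order: rod 13 < rod 12 < rod 4 < rod 3 < rod 8 < rod 6 < rod 11 < rod 2 < rod 1 < rod 9 < rod 15 < rod 10.
Counting 6 from the smallest end gives rod 6.

rod 6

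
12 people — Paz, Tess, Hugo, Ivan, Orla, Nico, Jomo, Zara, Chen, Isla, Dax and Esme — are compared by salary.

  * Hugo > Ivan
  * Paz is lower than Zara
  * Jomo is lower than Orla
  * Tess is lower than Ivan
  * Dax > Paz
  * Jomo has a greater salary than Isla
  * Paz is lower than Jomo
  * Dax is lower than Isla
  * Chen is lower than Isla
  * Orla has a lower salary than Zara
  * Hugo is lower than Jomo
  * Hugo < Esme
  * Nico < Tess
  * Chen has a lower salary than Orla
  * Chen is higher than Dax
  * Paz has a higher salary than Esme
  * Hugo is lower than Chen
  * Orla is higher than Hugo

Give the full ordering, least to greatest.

Nico < Tess < Ivan < Hugo < Esme < Paz < Dax < Chen < Isla < Jomo < Orla < Zara

Nothing is placed below Nico, so it is least; from there Nico < Tess; Tess < Ivan; Ivan < Hugo; Hugo < Esme; Esme < Paz; Paz < Dax; Dax < Chen; Chen < Isla; Isla < Jomo; Jomo < Orla; Orla < Zara, each given directly.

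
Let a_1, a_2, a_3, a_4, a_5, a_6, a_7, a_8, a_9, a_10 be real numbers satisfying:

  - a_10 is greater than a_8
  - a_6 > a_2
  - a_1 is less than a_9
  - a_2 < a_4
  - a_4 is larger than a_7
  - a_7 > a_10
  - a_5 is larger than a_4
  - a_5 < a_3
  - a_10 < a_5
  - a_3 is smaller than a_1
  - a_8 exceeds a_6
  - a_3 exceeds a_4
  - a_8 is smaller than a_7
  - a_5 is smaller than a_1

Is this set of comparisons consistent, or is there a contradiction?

consistent

The single ordering a_2 < a_6 < a_8 < a_10 < a_7 < a_4 < a_5 < a_3 < a_1 < a_9 satisfies every listed relation, so no contradiction arises.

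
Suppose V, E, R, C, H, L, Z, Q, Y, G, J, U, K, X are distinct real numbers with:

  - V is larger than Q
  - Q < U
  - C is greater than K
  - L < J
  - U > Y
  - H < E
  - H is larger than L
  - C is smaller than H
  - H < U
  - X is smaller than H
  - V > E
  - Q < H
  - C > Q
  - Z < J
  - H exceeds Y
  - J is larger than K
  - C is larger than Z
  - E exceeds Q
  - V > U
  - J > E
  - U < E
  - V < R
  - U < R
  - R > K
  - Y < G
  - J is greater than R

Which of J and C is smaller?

C < H and H < U give C < U.
Then U < E extends the chain to E.
With E < V: C < H < U < E < V.
With V < R: C < H < U < E < V < R.
Then R < J extends the chain to J.
So C < J; C is the smaller of the two.

C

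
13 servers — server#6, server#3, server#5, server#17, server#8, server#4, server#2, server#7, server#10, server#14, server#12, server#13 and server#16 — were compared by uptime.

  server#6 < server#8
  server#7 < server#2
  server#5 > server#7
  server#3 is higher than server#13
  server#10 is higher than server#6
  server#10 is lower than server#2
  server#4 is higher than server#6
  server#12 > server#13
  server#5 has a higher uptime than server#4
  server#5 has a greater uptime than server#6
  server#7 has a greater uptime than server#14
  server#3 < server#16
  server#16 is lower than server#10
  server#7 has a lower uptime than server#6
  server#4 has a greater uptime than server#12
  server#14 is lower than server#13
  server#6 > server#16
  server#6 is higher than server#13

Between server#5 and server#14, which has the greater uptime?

server#14 < server#13 and server#13 < server#3 give server#14 < server#3.
Then server#3 < server#16 extends the chain to server#16.
Then server#16 < server#6 extends the chain to server#6.
With server#6 < server#4: server#14 < server#13 < server#3 < server#16 < server#6 < server#4.
Then server#4 < server#5 extends the chain to server#5.
So server#14 < server#5; server#5 is the higher of the two.

server#5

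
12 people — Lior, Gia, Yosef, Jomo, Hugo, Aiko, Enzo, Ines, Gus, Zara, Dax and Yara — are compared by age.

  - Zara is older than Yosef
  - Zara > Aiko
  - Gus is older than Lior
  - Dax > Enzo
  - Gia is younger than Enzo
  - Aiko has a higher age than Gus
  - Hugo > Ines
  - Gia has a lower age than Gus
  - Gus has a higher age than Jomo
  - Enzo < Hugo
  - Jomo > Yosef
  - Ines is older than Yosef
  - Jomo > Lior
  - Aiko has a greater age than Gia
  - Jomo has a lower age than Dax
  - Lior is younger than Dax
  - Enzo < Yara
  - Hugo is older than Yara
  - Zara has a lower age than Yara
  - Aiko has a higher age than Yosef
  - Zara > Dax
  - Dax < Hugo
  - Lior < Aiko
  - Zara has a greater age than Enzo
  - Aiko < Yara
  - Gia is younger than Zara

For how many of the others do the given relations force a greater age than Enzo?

The elements the relations force above Enzo are Dax, Zara, Yara, Hugo — no chain reaches any other.
That is 4.

4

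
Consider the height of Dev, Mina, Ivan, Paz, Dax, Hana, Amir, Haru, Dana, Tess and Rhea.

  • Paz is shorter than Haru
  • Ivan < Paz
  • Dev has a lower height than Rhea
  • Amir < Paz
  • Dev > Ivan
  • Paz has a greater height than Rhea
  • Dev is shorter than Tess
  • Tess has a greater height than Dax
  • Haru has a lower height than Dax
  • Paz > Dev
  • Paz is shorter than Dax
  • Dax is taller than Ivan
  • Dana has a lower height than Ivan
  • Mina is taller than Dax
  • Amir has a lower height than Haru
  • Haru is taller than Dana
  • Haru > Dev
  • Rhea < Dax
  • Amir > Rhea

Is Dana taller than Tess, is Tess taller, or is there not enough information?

The relevant relations are Dana < Ivan; Ivan < Dev; Dev < Rhea; Rhea < Amir; Amir < Paz; Paz < Dax; Dax < Tess.
Together: Dana < Ivan < Dev < Rhea < Amir < Paz < Dax < Tess.
So Tess is taller.

Tess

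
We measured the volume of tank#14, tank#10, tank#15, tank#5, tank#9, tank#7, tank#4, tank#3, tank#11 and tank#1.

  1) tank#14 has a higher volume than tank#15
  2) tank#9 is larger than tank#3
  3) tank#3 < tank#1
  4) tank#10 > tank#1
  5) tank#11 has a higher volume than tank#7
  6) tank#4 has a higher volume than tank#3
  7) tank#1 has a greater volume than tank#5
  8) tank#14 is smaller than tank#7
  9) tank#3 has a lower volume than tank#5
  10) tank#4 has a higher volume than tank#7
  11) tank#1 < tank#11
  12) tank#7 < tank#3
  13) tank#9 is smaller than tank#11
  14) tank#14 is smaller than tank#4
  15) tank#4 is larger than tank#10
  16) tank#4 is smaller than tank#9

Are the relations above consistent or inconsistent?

consistent

The single ordering tank#15 < tank#14 < tank#7 < tank#3 < tank#5 < tank#1 < tank#10 < tank#4 < tank#9 < tank#11 satisfies every listed relation, so no contradiction arises.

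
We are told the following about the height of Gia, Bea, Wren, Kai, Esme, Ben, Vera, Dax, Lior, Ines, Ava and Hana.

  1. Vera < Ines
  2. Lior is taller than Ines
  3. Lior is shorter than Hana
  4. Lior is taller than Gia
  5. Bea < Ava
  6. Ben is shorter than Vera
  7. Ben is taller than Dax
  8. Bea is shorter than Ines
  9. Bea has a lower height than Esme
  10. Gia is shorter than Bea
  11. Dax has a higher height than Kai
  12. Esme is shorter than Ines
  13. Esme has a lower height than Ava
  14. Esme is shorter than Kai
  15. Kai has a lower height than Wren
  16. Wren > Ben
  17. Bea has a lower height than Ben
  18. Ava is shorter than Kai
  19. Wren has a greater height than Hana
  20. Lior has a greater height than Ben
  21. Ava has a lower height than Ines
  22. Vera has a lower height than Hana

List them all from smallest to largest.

Each adjacent pair is fixed by a given relation: Gia < Bea; Bea < Esme; Esme < Ava; Ava < Kai; Kai < Dax; Dax < Ben; Ben < Vera; Vera < Ines; Ines < Lior; Lior < Hana; Hana < Wren. Chaining them end to end gives the full order.

Gia < Bea < Esme < Ava < Kai < Dax < Ben < Vera < Ines < Lior < Hana < Wren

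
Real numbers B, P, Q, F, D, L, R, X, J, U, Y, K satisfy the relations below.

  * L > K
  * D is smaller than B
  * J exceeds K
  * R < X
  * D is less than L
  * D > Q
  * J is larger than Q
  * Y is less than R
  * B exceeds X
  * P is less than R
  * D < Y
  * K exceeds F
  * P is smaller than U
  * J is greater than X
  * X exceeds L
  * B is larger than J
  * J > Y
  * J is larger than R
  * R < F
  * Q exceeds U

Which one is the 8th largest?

Chaining the given pairs: P < U < Q < D < Y < R < F < K < L < X < J < B.
Counting 8 from the largest end gives Y.

Y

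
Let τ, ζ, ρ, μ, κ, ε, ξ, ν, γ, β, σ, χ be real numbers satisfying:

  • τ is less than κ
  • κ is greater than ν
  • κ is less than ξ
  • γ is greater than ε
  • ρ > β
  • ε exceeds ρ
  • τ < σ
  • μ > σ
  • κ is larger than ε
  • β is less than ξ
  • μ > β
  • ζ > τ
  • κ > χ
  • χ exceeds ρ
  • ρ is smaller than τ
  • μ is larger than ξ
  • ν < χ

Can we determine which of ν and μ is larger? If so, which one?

μ

ν < χ and χ < κ give ν < κ.
With κ < ξ: ν < χ < κ < ξ.
Then ξ < μ extends the chain to μ.
So μ is larger.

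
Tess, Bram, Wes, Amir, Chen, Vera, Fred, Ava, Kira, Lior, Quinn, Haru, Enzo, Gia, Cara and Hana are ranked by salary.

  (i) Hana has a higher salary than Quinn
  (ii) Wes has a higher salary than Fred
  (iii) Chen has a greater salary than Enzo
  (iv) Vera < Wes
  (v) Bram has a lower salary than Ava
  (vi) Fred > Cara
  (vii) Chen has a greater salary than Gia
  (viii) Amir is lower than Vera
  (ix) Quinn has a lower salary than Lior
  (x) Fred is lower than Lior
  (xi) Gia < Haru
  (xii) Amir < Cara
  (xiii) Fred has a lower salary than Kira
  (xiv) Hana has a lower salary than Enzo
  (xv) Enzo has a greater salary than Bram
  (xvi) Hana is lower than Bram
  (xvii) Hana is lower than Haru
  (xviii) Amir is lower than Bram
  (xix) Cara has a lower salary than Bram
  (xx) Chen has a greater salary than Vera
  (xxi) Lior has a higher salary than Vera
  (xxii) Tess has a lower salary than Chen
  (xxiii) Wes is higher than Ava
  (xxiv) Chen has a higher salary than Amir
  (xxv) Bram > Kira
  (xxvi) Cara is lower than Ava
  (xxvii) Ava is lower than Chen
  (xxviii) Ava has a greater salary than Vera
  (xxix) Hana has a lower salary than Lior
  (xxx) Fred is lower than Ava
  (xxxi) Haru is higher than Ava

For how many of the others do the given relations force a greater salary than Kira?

The elements the relations force above Kira are Bram, Ava, Enzo, Wes, Haru, Chen — no chain reaches any other.
That is 6.

6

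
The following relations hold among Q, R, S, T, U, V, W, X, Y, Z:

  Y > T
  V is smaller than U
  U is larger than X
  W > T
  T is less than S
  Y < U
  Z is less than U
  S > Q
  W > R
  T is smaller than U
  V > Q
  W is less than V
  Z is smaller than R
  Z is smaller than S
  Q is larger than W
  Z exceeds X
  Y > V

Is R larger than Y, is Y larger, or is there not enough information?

Y

R < W and W < Q give R < Q.
Then Q < V extends the chain to V.
With V < Y: R < W < Q < V < Y.
So Y is larger.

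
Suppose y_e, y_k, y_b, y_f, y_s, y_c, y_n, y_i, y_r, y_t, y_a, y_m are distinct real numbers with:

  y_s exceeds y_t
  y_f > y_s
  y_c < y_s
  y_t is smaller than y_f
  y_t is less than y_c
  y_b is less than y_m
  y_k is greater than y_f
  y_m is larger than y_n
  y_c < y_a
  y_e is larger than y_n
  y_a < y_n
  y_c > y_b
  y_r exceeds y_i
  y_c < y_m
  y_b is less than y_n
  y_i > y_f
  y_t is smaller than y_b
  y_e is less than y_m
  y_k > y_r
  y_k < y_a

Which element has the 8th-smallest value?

y_k

Piecing the relations together gives one ordering: y_t < y_b < y_c < y_s < y_f < y_i < y_r < y_k < y_a < y_n < y_e < y_m.
Counting 8 from the smallest end gives y_k.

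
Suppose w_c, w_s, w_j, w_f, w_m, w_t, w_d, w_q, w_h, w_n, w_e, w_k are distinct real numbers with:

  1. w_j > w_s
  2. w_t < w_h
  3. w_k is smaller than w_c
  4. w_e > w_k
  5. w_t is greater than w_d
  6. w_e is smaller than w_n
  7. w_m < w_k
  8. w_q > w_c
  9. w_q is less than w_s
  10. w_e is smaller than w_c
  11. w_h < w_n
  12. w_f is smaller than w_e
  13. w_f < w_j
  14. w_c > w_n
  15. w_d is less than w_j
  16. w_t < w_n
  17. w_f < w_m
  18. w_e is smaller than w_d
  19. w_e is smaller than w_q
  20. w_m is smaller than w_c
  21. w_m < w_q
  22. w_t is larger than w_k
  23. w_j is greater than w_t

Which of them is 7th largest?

Chaining the given pairs: w_f < w_m < w_k < w_e < w_d < w_t < w_h < w_n < w_c < w_q < w_s < w_j.
Counting 7 from the largest end gives w_t.

w_t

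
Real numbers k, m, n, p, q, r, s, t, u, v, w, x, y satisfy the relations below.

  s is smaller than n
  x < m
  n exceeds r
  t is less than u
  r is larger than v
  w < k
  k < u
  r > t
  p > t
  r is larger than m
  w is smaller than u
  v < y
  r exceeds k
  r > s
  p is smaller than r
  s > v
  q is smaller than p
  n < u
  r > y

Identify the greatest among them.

Chaining downward from u: directly below it, t, w, k, n; then s, r; then v, y, m, p; then x, q.
That covers every other element, and nothing is given above u, so u is the greatest.

u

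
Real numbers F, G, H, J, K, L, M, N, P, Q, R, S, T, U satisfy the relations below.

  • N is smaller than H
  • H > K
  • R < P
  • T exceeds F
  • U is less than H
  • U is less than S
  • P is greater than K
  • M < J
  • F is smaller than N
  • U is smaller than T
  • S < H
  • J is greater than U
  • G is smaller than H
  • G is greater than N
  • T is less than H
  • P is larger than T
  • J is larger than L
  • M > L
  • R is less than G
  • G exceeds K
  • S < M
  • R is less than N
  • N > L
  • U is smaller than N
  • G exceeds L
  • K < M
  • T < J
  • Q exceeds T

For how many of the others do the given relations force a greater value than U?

9

The elements the relations force above U are S, M, N, T, G, P, Q, J, H — no chain reaches any other.
That is 9.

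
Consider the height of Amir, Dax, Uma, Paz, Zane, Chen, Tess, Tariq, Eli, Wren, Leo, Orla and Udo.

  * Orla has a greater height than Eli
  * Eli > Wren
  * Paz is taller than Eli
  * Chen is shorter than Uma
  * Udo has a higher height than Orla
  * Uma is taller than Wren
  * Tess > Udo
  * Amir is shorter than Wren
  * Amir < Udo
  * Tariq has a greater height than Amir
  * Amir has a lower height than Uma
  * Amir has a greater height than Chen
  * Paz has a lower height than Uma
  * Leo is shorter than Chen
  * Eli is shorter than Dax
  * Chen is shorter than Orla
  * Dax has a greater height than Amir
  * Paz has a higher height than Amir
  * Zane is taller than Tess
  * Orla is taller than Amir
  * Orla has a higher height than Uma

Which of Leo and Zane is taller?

Chaining the given relations: Leo < Chen < Amir < Wren < Eli < Paz < Uma < Orla < Udo < Tess < Zane.
So Leo < Zane; Zane is the taller of the two.

Zane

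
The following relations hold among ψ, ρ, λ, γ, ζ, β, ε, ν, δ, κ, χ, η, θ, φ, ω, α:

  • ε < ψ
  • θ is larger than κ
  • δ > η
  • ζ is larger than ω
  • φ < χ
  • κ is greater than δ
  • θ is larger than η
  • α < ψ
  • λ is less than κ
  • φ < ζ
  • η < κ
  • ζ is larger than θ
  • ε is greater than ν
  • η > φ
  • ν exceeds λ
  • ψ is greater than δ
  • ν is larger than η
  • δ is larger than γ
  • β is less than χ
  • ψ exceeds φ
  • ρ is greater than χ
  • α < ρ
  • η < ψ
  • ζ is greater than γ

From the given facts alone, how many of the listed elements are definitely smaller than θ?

The elements the relations force below θ are φ, λ, γ, η, δ, κ — no chain reaches any other.
That is 6.

6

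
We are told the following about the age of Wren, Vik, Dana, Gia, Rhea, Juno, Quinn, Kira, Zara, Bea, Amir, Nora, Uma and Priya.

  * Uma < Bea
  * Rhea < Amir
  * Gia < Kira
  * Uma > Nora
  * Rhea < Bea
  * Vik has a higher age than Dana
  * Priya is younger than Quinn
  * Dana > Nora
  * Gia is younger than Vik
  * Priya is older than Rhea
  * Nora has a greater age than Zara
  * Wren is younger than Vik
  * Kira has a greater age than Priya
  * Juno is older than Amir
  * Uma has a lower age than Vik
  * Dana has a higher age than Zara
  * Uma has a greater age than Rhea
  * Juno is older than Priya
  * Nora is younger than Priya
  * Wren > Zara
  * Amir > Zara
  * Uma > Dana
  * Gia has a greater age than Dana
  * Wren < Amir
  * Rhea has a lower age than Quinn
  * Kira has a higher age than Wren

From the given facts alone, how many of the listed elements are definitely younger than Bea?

The elements the relations force below Bea are Zara, Rhea, Nora, Dana, Uma — no chain reaches any other.
That is 5.

5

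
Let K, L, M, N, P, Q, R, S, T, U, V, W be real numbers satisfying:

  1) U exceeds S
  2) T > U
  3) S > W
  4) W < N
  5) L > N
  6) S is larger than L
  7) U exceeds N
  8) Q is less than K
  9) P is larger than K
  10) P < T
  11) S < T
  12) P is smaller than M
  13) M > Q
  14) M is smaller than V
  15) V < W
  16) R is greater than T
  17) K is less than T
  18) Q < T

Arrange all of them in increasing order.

Q < K < P < M < V < W < N < L < S < U < T < R

Each adjacent pair is fixed by a given relation: Q < K; K < P; P < M; M < V; V < W; W < N; N < L; L < S; S < U; U < T; T < R. Chaining them end to end gives the full order.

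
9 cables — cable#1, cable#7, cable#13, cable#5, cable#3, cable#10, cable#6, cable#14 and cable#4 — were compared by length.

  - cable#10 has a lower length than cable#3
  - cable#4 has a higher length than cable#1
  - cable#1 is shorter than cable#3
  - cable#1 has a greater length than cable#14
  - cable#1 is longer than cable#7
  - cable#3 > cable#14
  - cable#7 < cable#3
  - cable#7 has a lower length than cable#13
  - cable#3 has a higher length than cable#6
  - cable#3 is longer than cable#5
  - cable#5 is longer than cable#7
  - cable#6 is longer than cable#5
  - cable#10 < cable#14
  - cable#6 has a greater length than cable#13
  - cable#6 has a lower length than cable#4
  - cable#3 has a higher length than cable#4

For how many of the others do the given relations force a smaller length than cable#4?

7

From cable#4 the given relations immediately reach cable#6, cable#1.
From those, cable#7, cable#13, cable#14, cable#5 — 6 in total.
From those, cable#10 — 7 in total.
No other element is forced below cable#4 by the given relations, so the count is 7.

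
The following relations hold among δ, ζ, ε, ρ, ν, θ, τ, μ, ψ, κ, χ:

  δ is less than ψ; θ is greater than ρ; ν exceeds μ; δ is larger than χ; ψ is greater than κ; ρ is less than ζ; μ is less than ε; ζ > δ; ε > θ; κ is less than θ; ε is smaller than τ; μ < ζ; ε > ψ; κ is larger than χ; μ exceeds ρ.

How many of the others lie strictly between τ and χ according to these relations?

The relations place χ below τ. An element lies strictly between them when it is forced above χ and also forced below τ.
Above χ: {κ, δ, θ, ψ, ε, ζ}. Below τ: {ρ, μ, κ, δ, θ, ψ, ε}.
Intersection: {κ, δ, θ, ψ, ε} — 5.

5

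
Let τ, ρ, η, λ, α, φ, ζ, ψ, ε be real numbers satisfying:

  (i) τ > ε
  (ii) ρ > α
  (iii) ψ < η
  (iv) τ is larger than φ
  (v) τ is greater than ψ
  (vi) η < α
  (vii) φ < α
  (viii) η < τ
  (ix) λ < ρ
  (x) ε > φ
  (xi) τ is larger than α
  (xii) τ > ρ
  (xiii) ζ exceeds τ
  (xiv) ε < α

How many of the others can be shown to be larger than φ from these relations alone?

The elements the relations force above φ are ε, α, ρ, τ, ζ — no chain reaches any other.
That is 5.

5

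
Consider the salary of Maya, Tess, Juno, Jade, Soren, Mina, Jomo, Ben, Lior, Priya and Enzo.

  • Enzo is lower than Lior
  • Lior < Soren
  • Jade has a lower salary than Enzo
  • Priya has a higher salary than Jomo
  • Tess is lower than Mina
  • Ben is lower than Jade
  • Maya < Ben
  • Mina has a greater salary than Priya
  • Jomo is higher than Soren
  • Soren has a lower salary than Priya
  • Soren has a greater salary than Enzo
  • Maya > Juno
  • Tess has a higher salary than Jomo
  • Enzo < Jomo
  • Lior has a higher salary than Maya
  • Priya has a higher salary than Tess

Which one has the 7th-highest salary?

The consecutive relations fix a unique order: Juno < Maya < Ben < Jade < Enzo < Lior < Soren < Jomo < Tess < Priya < Mina.
Counting 7 from the largest end gives Enzo.

Enzo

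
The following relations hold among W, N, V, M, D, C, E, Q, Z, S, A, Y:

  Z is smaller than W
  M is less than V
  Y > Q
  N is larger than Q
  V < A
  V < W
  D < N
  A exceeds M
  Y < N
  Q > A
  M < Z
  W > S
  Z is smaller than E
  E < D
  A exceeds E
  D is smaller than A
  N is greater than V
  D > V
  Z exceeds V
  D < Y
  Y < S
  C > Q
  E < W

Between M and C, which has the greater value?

C

M < V and V < Z give M < Z.
With Z < E: M < V < Z < E.
With E < D: M < V < Z < E < D.
With D < A: M < V < Z < E < D < A.
Then A < Q extends the chain to Q.
Then Q < C extends the chain to C.
So M < C; C is the larger of the two.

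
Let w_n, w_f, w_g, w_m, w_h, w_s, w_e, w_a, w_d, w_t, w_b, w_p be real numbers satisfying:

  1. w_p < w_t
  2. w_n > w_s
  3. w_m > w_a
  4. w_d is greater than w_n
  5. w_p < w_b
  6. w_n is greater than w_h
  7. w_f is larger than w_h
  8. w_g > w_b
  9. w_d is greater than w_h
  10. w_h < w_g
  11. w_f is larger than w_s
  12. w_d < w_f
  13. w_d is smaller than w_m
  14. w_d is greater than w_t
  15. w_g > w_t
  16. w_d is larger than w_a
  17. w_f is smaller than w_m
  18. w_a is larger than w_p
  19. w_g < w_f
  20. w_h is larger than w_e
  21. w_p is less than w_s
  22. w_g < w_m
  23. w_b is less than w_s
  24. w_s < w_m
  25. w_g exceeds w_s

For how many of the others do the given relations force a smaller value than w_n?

5

Directly below w_n: w_h, w_s.
One step further: w_p, w_e, w_b (5 so far).
Nothing else is reachable below w_n; 5 in all.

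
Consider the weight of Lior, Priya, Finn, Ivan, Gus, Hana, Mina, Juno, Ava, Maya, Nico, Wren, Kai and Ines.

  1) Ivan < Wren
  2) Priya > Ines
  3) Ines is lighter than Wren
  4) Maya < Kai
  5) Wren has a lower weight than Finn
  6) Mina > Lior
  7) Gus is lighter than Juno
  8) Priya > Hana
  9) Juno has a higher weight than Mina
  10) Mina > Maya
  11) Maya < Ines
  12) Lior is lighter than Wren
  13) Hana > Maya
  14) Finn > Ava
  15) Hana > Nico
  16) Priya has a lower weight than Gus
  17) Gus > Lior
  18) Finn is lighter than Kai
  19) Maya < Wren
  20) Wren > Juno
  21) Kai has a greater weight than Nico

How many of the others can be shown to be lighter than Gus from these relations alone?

From Gus the given relations immediately reach Lior, Priya.
From those, Hana, Ines — 4 in total.
From those, Maya, Nico — 6 in total.
No other element is forced below Gus by the given relations, so the count is 6.

6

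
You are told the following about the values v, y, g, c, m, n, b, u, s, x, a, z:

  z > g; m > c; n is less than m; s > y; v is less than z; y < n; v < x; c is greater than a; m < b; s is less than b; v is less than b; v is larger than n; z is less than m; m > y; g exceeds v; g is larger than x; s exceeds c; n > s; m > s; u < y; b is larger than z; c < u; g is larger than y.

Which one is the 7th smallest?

v

Chaining the given pairs: a < c < u < y < s < n < v < x < g < z < m < b.
Counting 7 from the smallest end gives v.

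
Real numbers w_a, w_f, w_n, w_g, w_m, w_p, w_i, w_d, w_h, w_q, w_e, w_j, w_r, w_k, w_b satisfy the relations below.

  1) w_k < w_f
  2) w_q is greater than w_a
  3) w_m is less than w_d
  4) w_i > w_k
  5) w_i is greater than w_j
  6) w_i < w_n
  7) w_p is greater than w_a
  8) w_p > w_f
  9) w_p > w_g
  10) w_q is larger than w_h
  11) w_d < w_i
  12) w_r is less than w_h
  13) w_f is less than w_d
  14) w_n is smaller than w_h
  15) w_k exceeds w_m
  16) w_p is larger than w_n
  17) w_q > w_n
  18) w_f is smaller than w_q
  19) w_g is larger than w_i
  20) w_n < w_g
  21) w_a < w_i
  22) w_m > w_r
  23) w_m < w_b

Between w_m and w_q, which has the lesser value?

w_m

Following the relations from w_m: w_m < w_k < w_f < w_d < w_i < w_n < w_h < w_q.
So w_m < w_q; w_m is the smaller of the two.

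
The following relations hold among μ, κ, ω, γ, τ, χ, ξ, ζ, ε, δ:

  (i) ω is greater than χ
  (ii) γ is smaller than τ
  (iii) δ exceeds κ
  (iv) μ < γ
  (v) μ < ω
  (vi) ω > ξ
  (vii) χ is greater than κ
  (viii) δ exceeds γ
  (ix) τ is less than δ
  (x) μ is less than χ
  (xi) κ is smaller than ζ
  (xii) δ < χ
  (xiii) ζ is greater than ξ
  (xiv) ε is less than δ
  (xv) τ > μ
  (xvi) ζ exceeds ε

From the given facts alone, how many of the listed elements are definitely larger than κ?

4

From κ the given relations immediately reach ζ, δ, χ.
From those, ω — 4 in total.
No other element is forced above κ by the given relations, so the count is 4.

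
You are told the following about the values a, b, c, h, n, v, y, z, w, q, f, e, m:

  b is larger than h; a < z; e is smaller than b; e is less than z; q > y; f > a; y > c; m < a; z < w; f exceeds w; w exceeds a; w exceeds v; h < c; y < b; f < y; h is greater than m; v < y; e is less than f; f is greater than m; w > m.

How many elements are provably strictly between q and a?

The relations place a below q. An element lies strictly between them when it is forced above a and also forced below q.
Above a: {z, w, f, y, b}. Below q: {m, h, c, v, e, z, w, f, y}.
Intersection: {z, w, f, y} — 4.

4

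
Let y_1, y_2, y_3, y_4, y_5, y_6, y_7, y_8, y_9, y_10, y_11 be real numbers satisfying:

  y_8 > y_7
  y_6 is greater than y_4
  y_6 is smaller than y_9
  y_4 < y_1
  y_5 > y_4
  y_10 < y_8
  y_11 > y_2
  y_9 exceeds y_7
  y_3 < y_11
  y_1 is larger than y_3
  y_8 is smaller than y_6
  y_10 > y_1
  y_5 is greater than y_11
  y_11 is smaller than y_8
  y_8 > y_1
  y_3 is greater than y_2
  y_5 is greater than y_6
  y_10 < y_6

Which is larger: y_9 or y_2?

Link the given pairs in sequence: y_2 < y_3; y_3 < y_1; y_1 < y_10; y_10 < y_8; y_8 < y_6; y_6 < y_9.
Together: y_2 < y_3 < y_1 < y_10 < y_8 < y_6 < y_9.
So y_2 < y_9; y_9 is the larger of the two.

y_9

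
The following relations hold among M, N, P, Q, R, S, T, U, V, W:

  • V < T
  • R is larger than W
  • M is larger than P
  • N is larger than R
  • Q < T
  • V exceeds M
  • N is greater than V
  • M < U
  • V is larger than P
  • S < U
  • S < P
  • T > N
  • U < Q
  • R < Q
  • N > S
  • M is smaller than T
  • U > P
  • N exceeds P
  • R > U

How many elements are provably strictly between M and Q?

2

The relations place M below Q. An element lies strictly between them when it is forced above M and also forced below Q.
Above M: {V, U, R, N, T}. Below Q: {S, P, W, U, R}.
Intersection: {U, R} — 2.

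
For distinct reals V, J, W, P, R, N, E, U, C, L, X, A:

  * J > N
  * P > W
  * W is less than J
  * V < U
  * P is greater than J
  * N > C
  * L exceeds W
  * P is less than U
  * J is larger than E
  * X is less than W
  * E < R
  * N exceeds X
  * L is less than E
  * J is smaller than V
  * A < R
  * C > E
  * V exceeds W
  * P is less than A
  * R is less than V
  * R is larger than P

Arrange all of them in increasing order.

Nothing is placed below X, so it is least; from there X < W; W < L; L < E; E < C; C < N; N < J; J < P; P < A; A < R; R < V; V < U, each given directly.

X < W < L < E < C < N < J < P < A < R < V < U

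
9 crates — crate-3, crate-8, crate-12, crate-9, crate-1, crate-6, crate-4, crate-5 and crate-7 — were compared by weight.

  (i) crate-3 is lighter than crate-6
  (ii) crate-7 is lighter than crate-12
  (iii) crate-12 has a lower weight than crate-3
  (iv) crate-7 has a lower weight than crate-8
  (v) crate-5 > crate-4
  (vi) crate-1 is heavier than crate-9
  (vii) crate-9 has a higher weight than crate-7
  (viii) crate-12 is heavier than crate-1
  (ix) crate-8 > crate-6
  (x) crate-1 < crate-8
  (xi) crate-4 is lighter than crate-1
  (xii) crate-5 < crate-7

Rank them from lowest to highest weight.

Nothing is placed below crate-4, so it is least; from there crate-4 < crate-5; crate-5 < crate-7; crate-7 < crate-9; crate-9 < crate-1; crate-1 < crate-12; crate-12 < crate-3; crate-3 < crate-6; crate-6 < crate-8, each given directly.

crate-4 < crate-5 < crate-7 < crate-9 < crate-1 < crate-12 < crate-3 < crate-6 < crate-8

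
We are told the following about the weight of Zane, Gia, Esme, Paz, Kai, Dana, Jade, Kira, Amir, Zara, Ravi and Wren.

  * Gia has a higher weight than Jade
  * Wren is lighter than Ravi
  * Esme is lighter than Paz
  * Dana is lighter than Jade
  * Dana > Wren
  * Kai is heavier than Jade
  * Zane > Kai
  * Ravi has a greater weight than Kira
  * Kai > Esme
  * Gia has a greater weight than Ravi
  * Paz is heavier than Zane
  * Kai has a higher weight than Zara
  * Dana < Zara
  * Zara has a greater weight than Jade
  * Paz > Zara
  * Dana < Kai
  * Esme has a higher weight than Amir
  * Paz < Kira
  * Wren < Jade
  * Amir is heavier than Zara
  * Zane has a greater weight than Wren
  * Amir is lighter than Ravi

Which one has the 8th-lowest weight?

Piecing the relations together gives one ordering: Wren < Dana < Jade < Zara < Amir < Esme < Kai < Zane < Paz < Kira < Ravi < Gia.
Counting 8 from the smallest end gives Zane.

Zane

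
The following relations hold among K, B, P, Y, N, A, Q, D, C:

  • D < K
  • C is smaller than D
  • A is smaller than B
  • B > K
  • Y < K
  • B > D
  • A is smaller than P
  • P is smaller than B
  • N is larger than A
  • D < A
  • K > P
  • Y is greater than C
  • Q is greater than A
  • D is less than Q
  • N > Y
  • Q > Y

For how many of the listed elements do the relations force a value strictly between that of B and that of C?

The relations place C below B. An element lies strictly between them when it is forced above C and also forced below B.
Above C: {D, A, P, Y, N, K, Q}. Below B: {D, A, P, Y, K}.
Intersection: {D, A, P, Y, K} — 5.

5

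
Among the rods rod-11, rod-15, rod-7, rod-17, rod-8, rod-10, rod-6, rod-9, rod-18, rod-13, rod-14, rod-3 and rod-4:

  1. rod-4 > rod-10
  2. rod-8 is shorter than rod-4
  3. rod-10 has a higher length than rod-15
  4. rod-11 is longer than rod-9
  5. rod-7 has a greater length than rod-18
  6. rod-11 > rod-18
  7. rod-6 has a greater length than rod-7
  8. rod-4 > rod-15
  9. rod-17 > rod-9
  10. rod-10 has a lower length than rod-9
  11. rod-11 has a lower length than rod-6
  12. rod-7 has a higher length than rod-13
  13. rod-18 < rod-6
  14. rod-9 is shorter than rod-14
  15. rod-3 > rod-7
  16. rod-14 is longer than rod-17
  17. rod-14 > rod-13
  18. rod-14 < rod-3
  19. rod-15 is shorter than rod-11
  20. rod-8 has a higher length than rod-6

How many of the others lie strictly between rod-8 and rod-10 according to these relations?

The relations place rod-10 below rod-8. An element lies strictly between them when it is forced above rod-10 and also forced below rod-8.
Above rod-10: {rod-9, rod-11, rod-17, rod-14, rod-3, rod-6, rod-4}. Below rod-8: {rod-13, rod-18, rod-15, rod-7, rod-9, rod-11, rod-6}.
Intersection: {rod-9, rod-11, rod-6} — 3.

3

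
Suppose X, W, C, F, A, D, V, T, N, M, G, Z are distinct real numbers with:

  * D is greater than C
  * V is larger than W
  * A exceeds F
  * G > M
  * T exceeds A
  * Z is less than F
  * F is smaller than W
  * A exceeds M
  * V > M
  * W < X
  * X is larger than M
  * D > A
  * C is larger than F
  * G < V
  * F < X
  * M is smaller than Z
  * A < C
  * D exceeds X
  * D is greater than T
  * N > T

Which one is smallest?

M

Z is not least since M < Z; F is not least since Z < F; G is not least since M < G; A is not least since F < A; T is not least since A < T; W is not least since F < W; N is not least since T < N; X is not least since M < X; V is not least since G < V; C is not least since F < C; D is not least since A < D.
Only M has nothing below it, so M is the smallest.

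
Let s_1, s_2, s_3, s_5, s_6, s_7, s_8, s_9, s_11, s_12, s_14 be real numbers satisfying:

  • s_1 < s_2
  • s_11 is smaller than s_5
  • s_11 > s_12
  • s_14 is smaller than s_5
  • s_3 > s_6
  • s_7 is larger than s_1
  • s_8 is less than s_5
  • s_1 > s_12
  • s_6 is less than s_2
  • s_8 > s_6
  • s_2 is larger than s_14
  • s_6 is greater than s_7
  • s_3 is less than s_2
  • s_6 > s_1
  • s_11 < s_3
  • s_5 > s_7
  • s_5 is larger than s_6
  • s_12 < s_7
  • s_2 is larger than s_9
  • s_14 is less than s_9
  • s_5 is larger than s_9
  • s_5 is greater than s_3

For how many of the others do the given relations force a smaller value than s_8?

The elements the relations force below s_8 are s_12, s_1, s_7, s_6 — no chain reaches any other.
That is 4.

4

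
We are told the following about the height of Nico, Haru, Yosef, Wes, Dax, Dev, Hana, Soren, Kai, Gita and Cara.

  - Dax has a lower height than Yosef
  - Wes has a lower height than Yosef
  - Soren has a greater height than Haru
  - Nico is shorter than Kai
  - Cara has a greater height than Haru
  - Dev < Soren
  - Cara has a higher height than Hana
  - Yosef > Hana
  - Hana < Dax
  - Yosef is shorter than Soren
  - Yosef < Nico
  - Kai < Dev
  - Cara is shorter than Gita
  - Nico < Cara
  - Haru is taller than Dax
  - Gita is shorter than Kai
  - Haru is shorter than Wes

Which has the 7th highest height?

Yosef

Chaining the given pairs: Hana < Dax < Haru < Wes < Yosef < Nico < Cara < Gita < Kai < Dev < Soren.
The 7th largest is Yosef.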